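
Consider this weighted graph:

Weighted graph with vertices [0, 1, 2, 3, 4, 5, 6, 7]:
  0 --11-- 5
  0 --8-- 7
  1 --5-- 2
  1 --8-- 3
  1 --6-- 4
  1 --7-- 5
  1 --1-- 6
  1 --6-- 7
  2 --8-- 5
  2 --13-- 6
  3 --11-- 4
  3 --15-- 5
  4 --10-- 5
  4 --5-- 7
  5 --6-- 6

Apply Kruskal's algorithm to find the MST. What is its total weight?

Applying Kruskal's algorithm (sort edges by weight, add if no cycle):
  Add (1,6) w=1
  Add (1,2) w=5
  Add (4,7) w=5
  Add (1,7) w=6
  Skip (1,4) w=6 (creates cycle)
  Add (5,6) w=6
  Skip (1,5) w=7 (creates cycle)
  Add (0,7) w=8
  Add (1,3) w=8
  Skip (2,5) w=8 (creates cycle)
  Skip (4,5) w=10 (creates cycle)
  Skip (0,5) w=11 (creates cycle)
  Skip (3,4) w=11 (creates cycle)
  Skip (2,6) w=13 (creates cycle)
  Skip (3,5) w=15 (creates cycle)
MST weight = 39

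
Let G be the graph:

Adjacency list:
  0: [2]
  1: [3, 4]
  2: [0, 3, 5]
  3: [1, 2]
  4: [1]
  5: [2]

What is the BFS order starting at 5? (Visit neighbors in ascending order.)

BFS from vertex 5 (neighbors processed in ascending order):
Visit order: 5, 2, 0, 3, 1, 4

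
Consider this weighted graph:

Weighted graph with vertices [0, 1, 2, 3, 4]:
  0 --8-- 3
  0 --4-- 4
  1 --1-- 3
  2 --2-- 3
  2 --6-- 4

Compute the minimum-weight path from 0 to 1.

Using Dijkstra's algorithm from vertex 0:
Shortest path: 0 -> 3 -> 1
Total weight: 8 + 1 = 9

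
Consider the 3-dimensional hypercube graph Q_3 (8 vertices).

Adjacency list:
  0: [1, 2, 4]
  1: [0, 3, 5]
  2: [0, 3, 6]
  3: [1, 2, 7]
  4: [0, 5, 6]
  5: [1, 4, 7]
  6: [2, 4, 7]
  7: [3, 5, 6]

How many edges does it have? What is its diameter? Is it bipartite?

The 3-dimensional hypercube Q_3 has 8 vertices and each vertex has degree 3.
Total edges = 8 * 3 / 2 = 12.
Diameter = 3 (max Hamming distance between binary labels).
Hypercubes are bipartite (partition by parity of binary representation).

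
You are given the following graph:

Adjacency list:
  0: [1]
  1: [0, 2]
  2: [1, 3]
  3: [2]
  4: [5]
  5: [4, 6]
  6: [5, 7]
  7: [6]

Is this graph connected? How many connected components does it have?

Checking connectivity: the graph has 2 connected component(s).
Components: [[0, 1, 2, 3], [4, 5, 6, 7]]. The graph is NOT connected.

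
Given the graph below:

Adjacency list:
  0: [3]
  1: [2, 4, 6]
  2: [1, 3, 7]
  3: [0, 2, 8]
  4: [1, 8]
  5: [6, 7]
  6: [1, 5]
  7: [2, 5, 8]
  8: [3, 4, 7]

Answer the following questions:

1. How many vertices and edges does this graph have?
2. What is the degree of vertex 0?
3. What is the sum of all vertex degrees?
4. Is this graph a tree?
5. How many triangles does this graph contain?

Count: 9 vertices, 11 edges.
Vertex 0 has neighbors [3], degree = 1.
Handshaking lemma: 2 * 11 = 22.
A tree on 9 vertices has 8 edges. This graph has 11 edges (3 extra). Not a tree.
Number of triangles = 0.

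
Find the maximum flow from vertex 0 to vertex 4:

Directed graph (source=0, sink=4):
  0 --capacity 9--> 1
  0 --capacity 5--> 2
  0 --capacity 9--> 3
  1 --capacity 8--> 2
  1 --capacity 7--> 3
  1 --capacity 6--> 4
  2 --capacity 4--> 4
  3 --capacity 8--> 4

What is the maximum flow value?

Computing max flow:
  Flow on (0->1): 6/9
  Flow on (0->2): 4/5
  Flow on (0->3): 8/9
  Flow on (1->4): 6/6
  Flow on (2->4): 4/4
  Flow on (3->4): 8/8
Maximum flow = 18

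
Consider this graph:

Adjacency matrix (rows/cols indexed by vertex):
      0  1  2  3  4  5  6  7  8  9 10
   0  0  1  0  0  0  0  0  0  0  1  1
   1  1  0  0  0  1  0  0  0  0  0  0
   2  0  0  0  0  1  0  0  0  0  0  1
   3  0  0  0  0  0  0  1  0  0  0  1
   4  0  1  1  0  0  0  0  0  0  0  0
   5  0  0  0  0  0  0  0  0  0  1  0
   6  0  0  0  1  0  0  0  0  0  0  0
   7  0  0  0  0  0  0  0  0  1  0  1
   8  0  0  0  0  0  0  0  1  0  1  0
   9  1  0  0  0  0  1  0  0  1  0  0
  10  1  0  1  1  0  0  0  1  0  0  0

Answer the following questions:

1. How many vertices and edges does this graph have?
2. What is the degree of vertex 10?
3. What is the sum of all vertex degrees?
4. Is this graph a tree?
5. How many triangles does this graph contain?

Count: 11 vertices, 12 edges.
Vertex 10 has neighbors [0, 2, 3, 7], degree = 4.
Handshaking lemma: 2 * 12 = 24.
A tree on 11 vertices has 10 edges. This graph has 12 edges (2 extra). Not a tree.
Number of triangles = 0.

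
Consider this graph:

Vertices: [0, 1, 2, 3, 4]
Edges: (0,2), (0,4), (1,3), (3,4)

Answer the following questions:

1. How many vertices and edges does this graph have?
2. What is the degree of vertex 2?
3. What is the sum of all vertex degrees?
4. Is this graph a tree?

Count: 5 vertices, 4 edges.
Vertex 2 has neighbors [0], degree = 1.
Handshaking lemma: 2 * 4 = 8.
A graph is a tree iff it is connected and has exactly n-1 edges. This graph is connected (all 5 vertices in one component) and has 5-1 = 4 edges. It is a tree.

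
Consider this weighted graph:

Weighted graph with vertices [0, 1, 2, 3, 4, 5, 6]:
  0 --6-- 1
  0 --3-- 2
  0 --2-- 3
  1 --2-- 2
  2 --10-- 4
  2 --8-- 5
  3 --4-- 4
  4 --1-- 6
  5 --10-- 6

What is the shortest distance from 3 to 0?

Using Dijkstra's algorithm from vertex 3:
Shortest path: 3 -> 0
Total weight: 2 = 2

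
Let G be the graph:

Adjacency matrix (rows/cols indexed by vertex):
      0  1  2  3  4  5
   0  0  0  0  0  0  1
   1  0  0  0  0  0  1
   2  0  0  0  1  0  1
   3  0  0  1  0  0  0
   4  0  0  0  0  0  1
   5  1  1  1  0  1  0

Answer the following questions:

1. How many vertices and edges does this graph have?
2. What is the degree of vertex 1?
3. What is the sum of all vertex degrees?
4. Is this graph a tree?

Count: 6 vertices, 5 edges.
Vertex 1 has neighbors [5], degree = 1.
Handshaking lemma: 2 * 5 = 10.
A graph is a tree iff it is connected and has exactly n-1 edges. This graph is connected (all 6 vertices in one component) and has 6-1 = 5 edges. It is a tree.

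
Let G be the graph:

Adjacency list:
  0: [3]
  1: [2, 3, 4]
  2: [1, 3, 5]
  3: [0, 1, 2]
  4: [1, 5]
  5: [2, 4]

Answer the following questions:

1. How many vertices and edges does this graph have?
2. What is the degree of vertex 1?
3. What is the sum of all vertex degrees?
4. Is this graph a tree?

Count: 6 vertices, 7 edges.
Vertex 1 has neighbors [2, 3, 4], degree = 3.
Handshaking lemma: 2 * 7 = 14.
A tree on 6 vertices has 5 edges. This graph has 7 edges (2 extra). Not a tree.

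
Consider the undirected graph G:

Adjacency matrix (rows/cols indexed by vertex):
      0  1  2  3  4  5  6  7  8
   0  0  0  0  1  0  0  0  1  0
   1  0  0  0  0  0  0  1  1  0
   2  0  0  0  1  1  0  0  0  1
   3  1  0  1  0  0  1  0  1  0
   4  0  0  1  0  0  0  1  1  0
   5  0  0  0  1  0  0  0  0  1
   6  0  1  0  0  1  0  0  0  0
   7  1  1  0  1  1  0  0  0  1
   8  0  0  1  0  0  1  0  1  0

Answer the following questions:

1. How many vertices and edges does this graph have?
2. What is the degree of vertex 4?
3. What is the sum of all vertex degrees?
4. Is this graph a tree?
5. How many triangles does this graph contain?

Count: 9 vertices, 13 edges.
Vertex 4 has neighbors [2, 6, 7], degree = 3.
Handshaking lemma: 2 * 13 = 26.
A tree on 9 vertices has 8 edges. This graph has 13 edges (5 extra). Not a tree.
Number of triangles = 1.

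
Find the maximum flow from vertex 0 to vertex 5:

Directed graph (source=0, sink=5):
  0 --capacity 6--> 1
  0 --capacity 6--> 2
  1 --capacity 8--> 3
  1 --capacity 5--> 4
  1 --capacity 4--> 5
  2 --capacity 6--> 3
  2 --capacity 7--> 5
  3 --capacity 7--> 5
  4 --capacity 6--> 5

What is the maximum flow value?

Computing max flow:
  Flow on (0->1): 6/6
  Flow on (0->2): 6/6
  Flow on (1->3): 2/8
  Flow on (1->5): 4/4
  Flow on (2->5): 6/7
  Flow on (3->5): 2/7
Maximum flow = 12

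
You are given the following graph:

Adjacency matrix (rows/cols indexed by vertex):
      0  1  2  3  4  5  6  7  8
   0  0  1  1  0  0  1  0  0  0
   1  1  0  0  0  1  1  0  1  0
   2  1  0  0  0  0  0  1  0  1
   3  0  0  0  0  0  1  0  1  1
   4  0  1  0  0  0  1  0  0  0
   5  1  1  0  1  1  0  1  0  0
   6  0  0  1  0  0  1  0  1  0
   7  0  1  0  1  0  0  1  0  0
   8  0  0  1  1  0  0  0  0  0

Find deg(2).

Vertex 2 has neighbors [0, 6, 8], so deg(2) = 3.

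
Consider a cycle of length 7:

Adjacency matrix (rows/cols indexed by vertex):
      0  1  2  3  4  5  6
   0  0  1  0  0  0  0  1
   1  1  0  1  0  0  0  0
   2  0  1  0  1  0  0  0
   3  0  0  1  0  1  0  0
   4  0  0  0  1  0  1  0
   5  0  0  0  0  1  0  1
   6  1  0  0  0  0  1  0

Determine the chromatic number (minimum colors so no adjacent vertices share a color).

This is an odd cycle (C_7). Odd cycles are not bipartite (any 2-coloring forces two adjacent vertices to match), and 3 colors suffice.
Chromatic number = 3.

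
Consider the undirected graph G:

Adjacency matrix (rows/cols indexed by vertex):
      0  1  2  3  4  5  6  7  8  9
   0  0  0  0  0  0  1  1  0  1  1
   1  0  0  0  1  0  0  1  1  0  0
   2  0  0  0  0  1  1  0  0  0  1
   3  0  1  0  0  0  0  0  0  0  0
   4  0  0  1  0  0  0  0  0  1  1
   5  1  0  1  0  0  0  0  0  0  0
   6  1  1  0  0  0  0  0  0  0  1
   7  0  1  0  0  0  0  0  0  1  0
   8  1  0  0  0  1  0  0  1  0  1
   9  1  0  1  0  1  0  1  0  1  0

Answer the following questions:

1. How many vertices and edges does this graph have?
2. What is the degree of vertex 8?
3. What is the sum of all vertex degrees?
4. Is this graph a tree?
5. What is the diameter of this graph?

Count: 10 vertices, 15 edges.
Vertex 8 has neighbors [0, 4, 7, 9], degree = 4.
Handshaking lemma: 2 * 15 = 30.
A tree on 10 vertices has 9 edges. This graph has 15 edges (6 extra). Not a tree.
Diameter (longest shortest path) = 4.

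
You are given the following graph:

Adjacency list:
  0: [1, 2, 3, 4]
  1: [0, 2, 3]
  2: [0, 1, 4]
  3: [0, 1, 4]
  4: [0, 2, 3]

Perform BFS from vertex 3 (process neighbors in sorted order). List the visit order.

BFS from vertex 3 (neighbors processed in ascending order):
Visit order: 3, 0, 1, 4, 2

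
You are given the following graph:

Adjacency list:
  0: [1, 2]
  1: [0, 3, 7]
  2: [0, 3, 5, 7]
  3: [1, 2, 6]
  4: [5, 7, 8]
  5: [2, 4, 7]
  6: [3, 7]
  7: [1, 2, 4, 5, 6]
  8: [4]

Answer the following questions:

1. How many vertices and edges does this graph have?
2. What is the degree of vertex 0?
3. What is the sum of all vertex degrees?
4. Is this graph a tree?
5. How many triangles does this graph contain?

Count: 9 vertices, 13 edges.
Vertex 0 has neighbors [1, 2], degree = 2.
Handshaking lemma: 2 * 13 = 26.
A tree on 9 vertices has 8 edges. This graph has 13 edges (5 extra). Not a tree.
Number of triangles = 2.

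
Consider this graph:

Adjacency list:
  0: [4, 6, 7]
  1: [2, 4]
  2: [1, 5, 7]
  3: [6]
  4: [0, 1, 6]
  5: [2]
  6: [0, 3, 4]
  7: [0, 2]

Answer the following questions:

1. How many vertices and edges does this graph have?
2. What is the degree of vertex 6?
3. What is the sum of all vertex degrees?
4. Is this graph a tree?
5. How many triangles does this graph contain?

Count: 8 vertices, 9 edges.
Vertex 6 has neighbors [0, 3, 4], degree = 3.
Handshaking lemma: 2 * 9 = 18.
A tree on 8 vertices has 7 edges. This graph has 9 edges (2 extra). Not a tree.
Number of triangles = 1.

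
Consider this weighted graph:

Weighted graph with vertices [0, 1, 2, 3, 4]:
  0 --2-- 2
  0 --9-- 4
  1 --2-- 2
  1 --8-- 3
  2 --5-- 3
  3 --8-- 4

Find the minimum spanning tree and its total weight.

Applying Kruskal's algorithm (sort edges by weight, add if no cycle):
  Add (0,2) w=2
  Add (1,2) w=2
  Add (2,3) w=5
  Skip (1,3) w=8 (creates cycle)
  Add (3,4) w=8
  Skip (0,4) w=9 (creates cycle)
MST weight = 17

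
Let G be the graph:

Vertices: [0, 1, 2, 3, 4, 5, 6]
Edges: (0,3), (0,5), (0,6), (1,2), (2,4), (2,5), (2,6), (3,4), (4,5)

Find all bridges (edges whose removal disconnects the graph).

A bridge is an edge whose removal increases the number of connected components.
Bridges found: (1,2)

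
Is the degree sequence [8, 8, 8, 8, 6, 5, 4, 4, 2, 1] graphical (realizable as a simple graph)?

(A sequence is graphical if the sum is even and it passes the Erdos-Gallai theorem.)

Sum of degrees = 54. Sum is even but fails Erdos-Gallai. The sequence is NOT graphical.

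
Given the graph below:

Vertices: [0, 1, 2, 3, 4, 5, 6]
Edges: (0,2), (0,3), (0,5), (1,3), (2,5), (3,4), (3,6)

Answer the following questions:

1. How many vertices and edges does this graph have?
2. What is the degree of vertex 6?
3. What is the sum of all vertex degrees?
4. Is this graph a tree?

Count: 7 vertices, 7 edges.
Vertex 6 has neighbors [3], degree = 1.
Handshaking lemma: 2 * 7 = 14.
A tree on 7 vertices has 6 edges. This graph has 7 edges (1 extra). Not a tree.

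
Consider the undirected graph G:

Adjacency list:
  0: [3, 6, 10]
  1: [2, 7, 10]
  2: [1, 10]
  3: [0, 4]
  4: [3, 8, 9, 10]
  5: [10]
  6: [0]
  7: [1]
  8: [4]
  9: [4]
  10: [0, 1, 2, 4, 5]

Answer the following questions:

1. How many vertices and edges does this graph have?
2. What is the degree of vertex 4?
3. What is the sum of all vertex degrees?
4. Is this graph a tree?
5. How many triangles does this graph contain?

Count: 11 vertices, 12 edges.
Vertex 4 has neighbors [3, 8, 9, 10], degree = 4.
Handshaking lemma: 2 * 12 = 24.
A tree on 11 vertices has 10 edges. This graph has 12 edges (2 extra). Not a tree.
Number of triangles = 1.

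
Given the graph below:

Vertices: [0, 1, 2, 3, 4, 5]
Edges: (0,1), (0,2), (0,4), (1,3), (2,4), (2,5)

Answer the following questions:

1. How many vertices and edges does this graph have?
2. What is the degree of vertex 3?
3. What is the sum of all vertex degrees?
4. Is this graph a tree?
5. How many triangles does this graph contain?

Count: 6 vertices, 6 edges.
Vertex 3 has neighbors [1], degree = 1.
Handshaking lemma: 2 * 6 = 12.
A tree on 6 vertices has 5 edges. This graph has 6 edges (1 extra). Not a tree.
Number of triangles = 1.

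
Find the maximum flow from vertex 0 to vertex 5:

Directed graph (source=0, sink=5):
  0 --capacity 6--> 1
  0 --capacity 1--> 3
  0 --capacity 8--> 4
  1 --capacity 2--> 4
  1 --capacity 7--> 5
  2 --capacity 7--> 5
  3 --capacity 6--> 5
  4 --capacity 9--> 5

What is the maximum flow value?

Computing max flow:
  Flow on (0->1): 6/6
  Flow on (0->3): 1/1
  Flow on (0->4): 8/8
  Flow on (1->5): 6/7
  Flow on (3->5): 1/6
  Flow on (4->5): 8/9
Maximum flow = 15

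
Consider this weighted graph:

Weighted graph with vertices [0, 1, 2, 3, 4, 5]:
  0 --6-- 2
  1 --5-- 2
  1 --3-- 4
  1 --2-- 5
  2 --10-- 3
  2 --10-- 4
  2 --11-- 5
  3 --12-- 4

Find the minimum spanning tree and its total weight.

Applying Kruskal's algorithm (sort edges by weight, add if no cycle):
  Add (1,5) w=2
  Add (1,4) w=3
  Add (1,2) w=5
  Add (0,2) w=6
  Skip (2,4) w=10 (creates cycle)
  Add (2,3) w=10
  Skip (2,5) w=11 (creates cycle)
  Skip (3,4) w=12 (creates cycle)
MST weight = 26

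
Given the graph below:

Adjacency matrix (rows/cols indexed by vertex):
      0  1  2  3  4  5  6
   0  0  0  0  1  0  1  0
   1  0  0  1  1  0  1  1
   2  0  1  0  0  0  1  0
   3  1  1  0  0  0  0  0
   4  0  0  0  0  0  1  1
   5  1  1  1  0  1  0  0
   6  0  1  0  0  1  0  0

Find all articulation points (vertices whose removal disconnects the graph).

No articulation points. The graph is biconnected.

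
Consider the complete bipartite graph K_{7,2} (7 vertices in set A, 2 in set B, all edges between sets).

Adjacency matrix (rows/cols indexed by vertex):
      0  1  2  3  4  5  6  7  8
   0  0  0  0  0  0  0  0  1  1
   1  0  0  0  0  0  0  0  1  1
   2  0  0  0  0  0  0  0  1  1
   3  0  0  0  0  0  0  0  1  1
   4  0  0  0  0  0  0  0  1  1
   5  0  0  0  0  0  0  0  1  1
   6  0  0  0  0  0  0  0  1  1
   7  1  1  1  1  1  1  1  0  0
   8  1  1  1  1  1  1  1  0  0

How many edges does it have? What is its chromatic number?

K_{7,2} has 7 * 2 = 14 edges.
Bipartite graphs have chromatic number 2 (color each partition differently).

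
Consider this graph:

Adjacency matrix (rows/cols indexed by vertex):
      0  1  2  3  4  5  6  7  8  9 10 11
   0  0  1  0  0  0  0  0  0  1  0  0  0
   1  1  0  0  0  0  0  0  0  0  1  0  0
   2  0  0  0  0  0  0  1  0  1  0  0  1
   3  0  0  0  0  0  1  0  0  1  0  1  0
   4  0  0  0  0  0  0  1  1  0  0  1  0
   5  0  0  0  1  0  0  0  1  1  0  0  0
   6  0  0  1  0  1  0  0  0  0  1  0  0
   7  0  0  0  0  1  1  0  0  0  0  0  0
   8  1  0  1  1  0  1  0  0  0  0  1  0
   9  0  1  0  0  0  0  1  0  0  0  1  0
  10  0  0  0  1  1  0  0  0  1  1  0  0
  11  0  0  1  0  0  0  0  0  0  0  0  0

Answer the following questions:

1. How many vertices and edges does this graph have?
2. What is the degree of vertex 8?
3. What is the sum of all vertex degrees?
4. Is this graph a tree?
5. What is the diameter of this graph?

Count: 12 vertices, 17 edges.
Vertex 8 has neighbors [0, 2, 3, 5, 10], degree = 5.
Handshaking lemma: 2 * 17 = 34.
A tree on 12 vertices has 11 edges. This graph has 17 edges (6 extra). Not a tree.
Diameter (longest shortest path) = 4.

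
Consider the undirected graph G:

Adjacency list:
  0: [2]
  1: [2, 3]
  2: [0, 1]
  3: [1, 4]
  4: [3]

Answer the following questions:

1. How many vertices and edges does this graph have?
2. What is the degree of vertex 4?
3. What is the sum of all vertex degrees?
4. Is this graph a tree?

Count: 5 vertices, 4 edges.
Vertex 4 has neighbors [3], degree = 1.
Handshaking lemma: 2 * 4 = 8.
A graph is a tree iff it is connected and has exactly n-1 edges. This graph is connected (all 5 vertices in one component) and has 5-1 = 4 edges. It is a tree.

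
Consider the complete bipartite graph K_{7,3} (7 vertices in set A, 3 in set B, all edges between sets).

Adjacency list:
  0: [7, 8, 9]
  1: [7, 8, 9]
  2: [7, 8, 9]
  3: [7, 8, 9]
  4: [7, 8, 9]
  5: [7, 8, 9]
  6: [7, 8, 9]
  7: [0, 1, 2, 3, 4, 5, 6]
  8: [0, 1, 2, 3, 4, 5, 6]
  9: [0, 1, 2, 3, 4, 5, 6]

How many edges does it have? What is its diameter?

K_{7,3} has 7 * 3 = 21 edges.
Any vertex reaches any opposite-side vertex in 1 step; same-side vertices reach in 2 steps via any opposite-side vertex.
Diameter = 2.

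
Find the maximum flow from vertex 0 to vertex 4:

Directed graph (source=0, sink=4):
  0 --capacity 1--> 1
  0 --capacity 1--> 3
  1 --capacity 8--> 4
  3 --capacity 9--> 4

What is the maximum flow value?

Computing max flow:
  Flow on (0->1): 1/1
  Flow on (0->3): 1/1
  Flow on (1->4): 1/8
  Flow on (3->4): 1/9
Maximum flow = 2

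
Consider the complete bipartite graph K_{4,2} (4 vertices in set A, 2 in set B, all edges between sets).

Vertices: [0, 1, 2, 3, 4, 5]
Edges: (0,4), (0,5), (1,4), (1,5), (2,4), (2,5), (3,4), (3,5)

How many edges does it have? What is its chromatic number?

K_{4,2} has 4 * 2 = 8 edges.
Bipartite graphs have chromatic number 2 (color each partition differently).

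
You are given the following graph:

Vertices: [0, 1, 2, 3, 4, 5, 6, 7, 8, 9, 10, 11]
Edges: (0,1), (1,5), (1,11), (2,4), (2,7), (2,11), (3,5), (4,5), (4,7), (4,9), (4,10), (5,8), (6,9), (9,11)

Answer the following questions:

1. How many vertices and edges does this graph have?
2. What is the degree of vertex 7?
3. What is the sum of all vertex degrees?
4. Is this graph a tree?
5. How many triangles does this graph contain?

Count: 12 vertices, 14 edges.
Vertex 7 has neighbors [2, 4], degree = 2.
Handshaking lemma: 2 * 14 = 28.
A tree on 12 vertices has 11 edges. This graph has 14 edges (3 extra). Not a tree.
Number of triangles = 1.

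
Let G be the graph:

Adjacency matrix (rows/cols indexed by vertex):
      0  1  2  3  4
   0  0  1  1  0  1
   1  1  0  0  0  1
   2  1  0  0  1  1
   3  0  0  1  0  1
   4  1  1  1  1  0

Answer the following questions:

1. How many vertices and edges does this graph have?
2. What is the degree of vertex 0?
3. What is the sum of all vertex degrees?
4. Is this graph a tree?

Count: 5 vertices, 7 edges.
Vertex 0 has neighbors [1, 2, 4], degree = 3.
Handshaking lemma: 2 * 7 = 14.
A tree on 5 vertices has 4 edges. This graph has 7 edges (3 extra). Not a tree.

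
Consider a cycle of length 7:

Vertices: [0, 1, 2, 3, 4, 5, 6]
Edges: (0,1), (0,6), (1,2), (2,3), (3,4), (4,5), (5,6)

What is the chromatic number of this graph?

This is an odd cycle (C_7). Odd cycles are not bipartite (any 2-coloring forces two adjacent vertices to match), and 3 colors suffice.
Chromatic number = 3.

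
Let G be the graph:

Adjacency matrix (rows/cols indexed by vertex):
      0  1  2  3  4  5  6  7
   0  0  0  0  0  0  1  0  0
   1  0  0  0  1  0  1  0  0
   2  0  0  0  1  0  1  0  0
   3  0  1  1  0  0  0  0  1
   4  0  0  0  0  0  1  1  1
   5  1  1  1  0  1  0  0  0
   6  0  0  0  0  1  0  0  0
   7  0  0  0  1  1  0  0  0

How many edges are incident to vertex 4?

Vertex 4 has neighbors [5, 6, 7], so deg(4) = 3.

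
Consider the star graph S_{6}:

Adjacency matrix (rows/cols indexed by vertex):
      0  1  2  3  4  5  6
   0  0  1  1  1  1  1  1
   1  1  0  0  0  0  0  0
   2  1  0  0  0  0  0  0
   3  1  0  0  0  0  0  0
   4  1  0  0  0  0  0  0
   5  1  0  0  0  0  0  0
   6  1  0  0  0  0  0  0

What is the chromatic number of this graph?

S_{6} has one hub adjacent to 6 leaves; leaves are pairwise non-adjacent.
Color the hub 0 and every leaf 1.
Chromatic number = 2.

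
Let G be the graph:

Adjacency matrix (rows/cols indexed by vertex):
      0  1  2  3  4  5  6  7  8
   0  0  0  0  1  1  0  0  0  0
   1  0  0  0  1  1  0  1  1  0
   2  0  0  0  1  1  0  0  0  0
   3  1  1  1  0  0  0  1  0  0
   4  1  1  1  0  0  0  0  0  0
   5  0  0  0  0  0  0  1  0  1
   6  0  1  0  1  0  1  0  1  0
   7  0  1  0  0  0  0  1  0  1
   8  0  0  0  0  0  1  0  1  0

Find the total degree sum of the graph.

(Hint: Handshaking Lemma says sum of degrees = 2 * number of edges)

Count edges: 13 edges.
By Handshaking Lemma: sum of degrees = 2 * 13 = 26.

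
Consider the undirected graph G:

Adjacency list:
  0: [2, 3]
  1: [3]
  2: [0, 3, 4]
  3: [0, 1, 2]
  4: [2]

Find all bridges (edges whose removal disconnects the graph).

A bridge is an edge whose removal increases the number of connected components.
Bridges found: (1,3), (2,4)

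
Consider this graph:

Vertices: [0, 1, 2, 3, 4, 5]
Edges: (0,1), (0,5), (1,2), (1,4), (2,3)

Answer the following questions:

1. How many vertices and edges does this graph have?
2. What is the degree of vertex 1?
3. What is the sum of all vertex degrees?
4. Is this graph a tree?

Count: 6 vertices, 5 edges.
Vertex 1 has neighbors [0, 2, 4], degree = 3.
Handshaking lemma: 2 * 5 = 10.
A graph is a tree iff it is connected and has exactly n-1 edges. This graph is connected (all 6 vertices in one component) and has 6-1 = 5 edges. It is a tree.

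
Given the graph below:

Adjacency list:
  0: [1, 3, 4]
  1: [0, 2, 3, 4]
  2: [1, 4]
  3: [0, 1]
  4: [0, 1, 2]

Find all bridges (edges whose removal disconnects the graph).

No bridges found. The graph is 2-edge-connected (no single edge removal disconnects it).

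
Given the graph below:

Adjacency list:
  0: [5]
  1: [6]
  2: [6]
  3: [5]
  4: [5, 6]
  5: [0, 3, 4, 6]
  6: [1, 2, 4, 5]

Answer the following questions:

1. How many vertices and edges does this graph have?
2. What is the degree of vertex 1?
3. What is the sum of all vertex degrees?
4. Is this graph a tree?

Count: 7 vertices, 7 edges.
Vertex 1 has neighbors [6], degree = 1.
Handshaking lemma: 2 * 7 = 14.
A tree on 7 vertices has 6 edges. This graph has 7 edges (1 extra). Not a tree.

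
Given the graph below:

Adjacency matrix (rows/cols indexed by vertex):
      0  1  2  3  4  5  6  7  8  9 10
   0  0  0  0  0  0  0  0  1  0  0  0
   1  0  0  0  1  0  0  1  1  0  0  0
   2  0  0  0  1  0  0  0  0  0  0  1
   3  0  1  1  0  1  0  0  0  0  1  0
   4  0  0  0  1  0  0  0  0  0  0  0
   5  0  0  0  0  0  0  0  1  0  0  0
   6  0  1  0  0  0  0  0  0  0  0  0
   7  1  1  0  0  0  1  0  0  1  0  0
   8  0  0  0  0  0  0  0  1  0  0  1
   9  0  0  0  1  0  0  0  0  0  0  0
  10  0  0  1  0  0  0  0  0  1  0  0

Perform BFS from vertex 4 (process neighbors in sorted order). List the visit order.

BFS from vertex 4 (neighbors processed in ascending order):
Visit order: 4, 3, 1, 2, 9, 6, 7, 10, 0, 5, 8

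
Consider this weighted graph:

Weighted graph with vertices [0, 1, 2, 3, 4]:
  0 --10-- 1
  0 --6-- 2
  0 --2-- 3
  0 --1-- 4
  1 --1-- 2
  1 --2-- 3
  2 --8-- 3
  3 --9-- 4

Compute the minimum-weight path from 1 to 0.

Using Dijkstra's algorithm from vertex 1:
Shortest path: 1 -> 3 -> 0
Total weight: 2 + 2 = 4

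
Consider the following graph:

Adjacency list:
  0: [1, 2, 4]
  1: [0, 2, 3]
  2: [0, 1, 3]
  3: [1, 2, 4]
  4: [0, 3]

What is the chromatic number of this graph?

The graph has a maximum clique of size 3 (lower bound on chromatic number).
A valid 3-coloring: {0: 0, 1: 1, 2: 2, 3: 0, 4: 1}.
Chromatic number = 3.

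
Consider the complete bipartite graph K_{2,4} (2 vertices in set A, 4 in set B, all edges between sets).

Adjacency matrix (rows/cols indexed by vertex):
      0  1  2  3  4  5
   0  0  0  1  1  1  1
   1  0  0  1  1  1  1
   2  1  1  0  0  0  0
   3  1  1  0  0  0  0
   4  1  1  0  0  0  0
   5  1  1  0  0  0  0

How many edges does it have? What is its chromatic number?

K_{2,4} has 2 * 4 = 8 edges.
Bipartite graphs have chromatic number 2 (color each partition differently).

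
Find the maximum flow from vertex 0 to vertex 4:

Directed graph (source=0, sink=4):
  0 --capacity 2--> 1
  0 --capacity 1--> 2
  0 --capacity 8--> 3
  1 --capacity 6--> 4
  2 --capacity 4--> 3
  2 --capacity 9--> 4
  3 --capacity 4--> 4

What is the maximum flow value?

Computing max flow:
  Flow on (0->1): 2/2
  Flow on (0->2): 1/1
  Flow on (0->3): 4/8
  Flow on (1->4): 2/6
  Flow on (2->4): 1/9
  Flow on (3->4): 4/4
Maximum flow = 7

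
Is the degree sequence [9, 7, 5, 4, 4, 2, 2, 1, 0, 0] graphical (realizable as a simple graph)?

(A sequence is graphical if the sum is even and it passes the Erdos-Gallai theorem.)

Sum of degrees = 34. Sum is even but fails Erdos-Gallai. The sequence is NOT graphical.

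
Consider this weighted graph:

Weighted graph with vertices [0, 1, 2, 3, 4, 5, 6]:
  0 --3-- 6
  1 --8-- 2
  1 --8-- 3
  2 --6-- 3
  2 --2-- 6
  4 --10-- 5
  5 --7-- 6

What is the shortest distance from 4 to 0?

Using Dijkstra's algorithm from vertex 4:
Shortest path: 4 -> 5 -> 6 -> 0
Total weight: 10 + 7 + 3 = 20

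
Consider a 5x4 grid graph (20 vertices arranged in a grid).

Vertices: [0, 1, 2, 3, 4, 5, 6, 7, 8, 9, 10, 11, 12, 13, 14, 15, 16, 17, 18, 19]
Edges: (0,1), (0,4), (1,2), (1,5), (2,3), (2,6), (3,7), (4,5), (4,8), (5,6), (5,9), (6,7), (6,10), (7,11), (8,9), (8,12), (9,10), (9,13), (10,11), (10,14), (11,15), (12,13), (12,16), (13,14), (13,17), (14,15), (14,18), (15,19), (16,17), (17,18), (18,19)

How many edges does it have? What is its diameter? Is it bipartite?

A 5x4 grid has 16 vertical edges and 15 horizontal edges.
Total edges = 16 + 15 = 31.
Diameter = (5-1) + (4-1) = 7 (corner to opposite corner).
Grid graphs are bipartite (checkerboard coloring).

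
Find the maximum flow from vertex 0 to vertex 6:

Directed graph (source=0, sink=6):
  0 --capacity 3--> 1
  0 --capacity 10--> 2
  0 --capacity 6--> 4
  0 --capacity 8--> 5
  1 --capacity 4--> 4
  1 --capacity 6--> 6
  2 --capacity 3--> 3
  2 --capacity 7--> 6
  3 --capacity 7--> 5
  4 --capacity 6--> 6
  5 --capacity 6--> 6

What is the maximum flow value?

Computing max flow:
  Flow on (0->1): 3/3
  Flow on (0->2): 7/10
  Flow on (0->4): 6/6
  Flow on (0->5): 6/8
  Flow on (1->6): 3/6
  Flow on (2->6): 7/7
  Flow on (4->6): 6/6
  Flow on (5->6): 6/6
Maximum flow = 22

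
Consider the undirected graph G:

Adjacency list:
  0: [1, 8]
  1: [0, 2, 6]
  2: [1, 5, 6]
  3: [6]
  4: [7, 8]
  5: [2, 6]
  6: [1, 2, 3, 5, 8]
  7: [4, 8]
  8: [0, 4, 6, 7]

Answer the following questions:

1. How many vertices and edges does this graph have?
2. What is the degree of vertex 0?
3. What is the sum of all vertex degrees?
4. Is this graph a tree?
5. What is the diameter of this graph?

Count: 9 vertices, 12 edges.
Vertex 0 has neighbors [1, 8], degree = 2.
Handshaking lemma: 2 * 12 = 24.
A tree on 9 vertices has 8 edges. This graph has 12 edges (4 extra). Not a tree.
Diameter (longest shortest path) = 3.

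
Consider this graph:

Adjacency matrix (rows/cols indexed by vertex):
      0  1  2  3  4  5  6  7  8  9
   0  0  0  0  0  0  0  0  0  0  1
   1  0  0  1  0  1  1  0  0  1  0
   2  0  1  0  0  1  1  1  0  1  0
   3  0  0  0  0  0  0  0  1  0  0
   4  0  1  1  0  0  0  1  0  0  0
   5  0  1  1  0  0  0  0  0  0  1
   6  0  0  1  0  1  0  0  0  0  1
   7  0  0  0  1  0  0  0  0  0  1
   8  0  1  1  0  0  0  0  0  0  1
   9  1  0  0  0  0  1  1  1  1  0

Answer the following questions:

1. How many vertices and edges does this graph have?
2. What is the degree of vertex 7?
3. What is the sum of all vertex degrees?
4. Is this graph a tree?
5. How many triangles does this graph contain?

Count: 10 vertices, 15 edges.
Vertex 7 has neighbors [3, 9], degree = 2.
Handshaking lemma: 2 * 15 = 30.
A tree on 10 vertices has 9 edges. This graph has 15 edges (6 extra). Not a tree.
Number of triangles = 4.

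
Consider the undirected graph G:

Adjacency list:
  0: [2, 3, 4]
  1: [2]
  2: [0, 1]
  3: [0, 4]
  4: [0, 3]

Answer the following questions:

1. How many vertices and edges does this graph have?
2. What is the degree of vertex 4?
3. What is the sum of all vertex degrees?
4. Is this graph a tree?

Count: 5 vertices, 5 edges.
Vertex 4 has neighbors [0, 3], degree = 2.
Handshaking lemma: 2 * 5 = 10.
A tree on 5 vertices has 4 edges. This graph has 5 edges (1 extra). Not a tree.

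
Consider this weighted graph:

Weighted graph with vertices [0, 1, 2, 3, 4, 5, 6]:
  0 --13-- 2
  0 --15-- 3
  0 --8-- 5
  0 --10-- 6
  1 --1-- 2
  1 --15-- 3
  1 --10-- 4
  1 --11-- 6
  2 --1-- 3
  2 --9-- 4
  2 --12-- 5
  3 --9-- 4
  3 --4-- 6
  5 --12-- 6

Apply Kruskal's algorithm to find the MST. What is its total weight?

Applying Kruskal's algorithm (sort edges by weight, add if no cycle):
  Add (1,2) w=1
  Add (2,3) w=1
  Add (3,6) w=4
  Add (0,5) w=8
  Add (2,4) w=9
  Skip (3,4) w=9 (creates cycle)
  Add (0,6) w=10
  Skip (1,4) w=10 (creates cycle)
  Skip (1,6) w=11 (creates cycle)
  Skip (2,5) w=12 (creates cycle)
  Skip (5,6) w=12 (creates cycle)
  Skip (0,2) w=13 (creates cycle)
  Skip (0,3) w=15 (creates cycle)
  Skip (1,3) w=15 (creates cycle)
MST weight = 33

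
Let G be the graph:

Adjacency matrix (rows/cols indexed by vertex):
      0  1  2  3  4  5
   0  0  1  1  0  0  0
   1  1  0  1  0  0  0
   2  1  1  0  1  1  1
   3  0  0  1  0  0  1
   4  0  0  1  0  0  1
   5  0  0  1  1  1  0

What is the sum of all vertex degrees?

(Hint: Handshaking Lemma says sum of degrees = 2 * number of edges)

Count edges: 8 edges.
By Handshaking Lemma: sum of degrees = 2 * 8 = 16.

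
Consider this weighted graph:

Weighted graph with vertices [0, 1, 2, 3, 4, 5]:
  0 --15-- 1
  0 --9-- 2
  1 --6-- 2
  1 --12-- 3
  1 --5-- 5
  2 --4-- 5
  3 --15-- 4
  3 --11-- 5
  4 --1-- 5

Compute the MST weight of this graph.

Applying Kruskal's algorithm (sort edges by weight, add if no cycle):
  Add (4,5) w=1
  Add (2,5) w=4
  Add (1,5) w=5
  Skip (1,2) w=6 (creates cycle)
  Add (0,2) w=9
  Add (3,5) w=11
  Skip (1,3) w=12 (creates cycle)
  Skip (0,1) w=15 (creates cycle)
  Skip (3,4) w=15 (creates cycle)
MST weight = 30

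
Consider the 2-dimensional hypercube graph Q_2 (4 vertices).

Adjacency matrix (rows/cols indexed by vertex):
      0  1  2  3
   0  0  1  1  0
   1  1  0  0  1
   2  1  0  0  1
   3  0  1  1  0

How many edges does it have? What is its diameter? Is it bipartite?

The 2-dimensional hypercube Q_2 has 4 vertices and each vertex has degree 2.
Total edges = 4 * 2 / 2 = 4.
Diameter = 2 (max Hamming distance between binary labels).
Hypercubes are bipartite (partition by parity of binary representation).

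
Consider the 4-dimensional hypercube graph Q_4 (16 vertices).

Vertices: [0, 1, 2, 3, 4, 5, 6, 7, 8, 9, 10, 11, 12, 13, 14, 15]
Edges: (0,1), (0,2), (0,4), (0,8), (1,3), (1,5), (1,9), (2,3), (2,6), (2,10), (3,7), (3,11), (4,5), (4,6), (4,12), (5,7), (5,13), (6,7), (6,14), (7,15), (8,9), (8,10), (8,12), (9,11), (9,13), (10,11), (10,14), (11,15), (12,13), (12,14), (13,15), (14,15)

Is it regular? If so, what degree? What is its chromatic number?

In Q_4, every vertex has exactly 4 neighbors (flip one of 4 bits), so it is 4-regular.
Q_4 is bipartite (partition by bit-parity), so chromatic number = 2.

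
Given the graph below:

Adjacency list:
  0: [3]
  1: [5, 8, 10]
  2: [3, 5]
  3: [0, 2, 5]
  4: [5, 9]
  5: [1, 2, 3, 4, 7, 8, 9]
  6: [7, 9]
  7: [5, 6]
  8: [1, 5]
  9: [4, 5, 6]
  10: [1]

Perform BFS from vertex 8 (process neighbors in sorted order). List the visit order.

BFS from vertex 8 (neighbors processed in ascending order):
Visit order: 8, 1, 5, 10, 2, 3, 4, 7, 9, 0, 6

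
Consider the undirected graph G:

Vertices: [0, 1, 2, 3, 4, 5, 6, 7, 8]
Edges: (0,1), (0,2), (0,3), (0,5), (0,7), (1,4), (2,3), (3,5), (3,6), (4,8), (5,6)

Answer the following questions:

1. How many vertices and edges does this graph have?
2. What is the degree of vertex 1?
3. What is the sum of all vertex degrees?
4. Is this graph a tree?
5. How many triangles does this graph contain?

Count: 9 vertices, 11 edges.
Vertex 1 has neighbors [0, 4], degree = 2.
Handshaking lemma: 2 * 11 = 22.
A tree on 9 vertices has 8 edges. This graph has 11 edges (3 extra). Not a tree.
Number of triangles = 3.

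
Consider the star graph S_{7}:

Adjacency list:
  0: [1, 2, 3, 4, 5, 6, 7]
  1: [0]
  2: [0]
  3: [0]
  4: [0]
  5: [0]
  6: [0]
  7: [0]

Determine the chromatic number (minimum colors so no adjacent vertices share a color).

S_{7} has one hub adjacent to 7 leaves; leaves are pairwise non-adjacent.
Color the hub 0 and every leaf 1.
Chromatic number = 2.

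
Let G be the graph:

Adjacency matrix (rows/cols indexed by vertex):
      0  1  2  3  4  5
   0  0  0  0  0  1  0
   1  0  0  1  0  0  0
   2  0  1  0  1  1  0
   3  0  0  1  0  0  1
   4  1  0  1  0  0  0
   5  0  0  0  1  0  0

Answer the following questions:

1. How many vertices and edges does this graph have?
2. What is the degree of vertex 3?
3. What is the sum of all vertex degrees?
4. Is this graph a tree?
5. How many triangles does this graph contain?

Count: 6 vertices, 5 edges.
Vertex 3 has neighbors [2, 5], degree = 2.
Handshaking lemma: 2 * 5 = 10.
A graph is a tree iff it is connected and has exactly n-1 edges. This graph is connected (all 6 vertices in one component) and has 6-1 = 5 edges. It is a tree.
Number of triangles = 0.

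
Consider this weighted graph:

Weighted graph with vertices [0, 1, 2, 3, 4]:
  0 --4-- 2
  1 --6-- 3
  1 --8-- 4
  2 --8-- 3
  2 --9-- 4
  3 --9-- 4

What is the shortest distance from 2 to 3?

Using Dijkstra's algorithm from vertex 2:
Shortest path: 2 -> 3
Total weight: 8 = 8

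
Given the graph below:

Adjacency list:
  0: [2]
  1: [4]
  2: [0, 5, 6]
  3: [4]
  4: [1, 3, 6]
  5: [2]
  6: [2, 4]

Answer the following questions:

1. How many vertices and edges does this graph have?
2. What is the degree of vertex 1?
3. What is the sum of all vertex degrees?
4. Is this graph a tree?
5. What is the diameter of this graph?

Count: 7 vertices, 6 edges.
Vertex 1 has neighbors [4], degree = 1.
Handshaking lemma: 2 * 6 = 12.
A graph is a tree iff it is connected and has exactly n-1 edges. This graph is connected (all 7 vertices in one component) and has 7-1 = 6 edges. It is a tree.
Diameter (longest shortest path) = 4.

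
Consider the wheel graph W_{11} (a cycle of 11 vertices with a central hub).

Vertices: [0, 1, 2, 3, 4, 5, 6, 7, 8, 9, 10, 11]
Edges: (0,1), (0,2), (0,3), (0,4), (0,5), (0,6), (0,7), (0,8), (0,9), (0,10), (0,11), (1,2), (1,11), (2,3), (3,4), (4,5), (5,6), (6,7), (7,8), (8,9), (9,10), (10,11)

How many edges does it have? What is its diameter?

Wheel graph W_{11}: 11 cycle edges + 11 spoke edges = 22 edges.
The hub is distance 1 from all cycle vertices. Max distance between cycle vertices through hub is 2.
Diameter = 2.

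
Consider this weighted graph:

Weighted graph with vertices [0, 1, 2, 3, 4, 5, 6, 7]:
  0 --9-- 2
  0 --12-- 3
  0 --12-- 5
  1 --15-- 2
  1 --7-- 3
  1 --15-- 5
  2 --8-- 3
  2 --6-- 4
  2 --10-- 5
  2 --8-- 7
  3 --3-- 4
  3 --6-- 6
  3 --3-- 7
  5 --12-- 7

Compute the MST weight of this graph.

Applying Kruskal's algorithm (sort edges by weight, add if no cycle):
  Add (3,4) w=3
  Add (3,7) w=3
  Add (2,4) w=6
  Add (3,6) w=6
  Add (1,3) w=7
  Skip (2,3) w=8 (creates cycle)
  Skip (2,7) w=8 (creates cycle)
  Add (0,2) w=9
  Add (2,5) w=10
  Skip (0,3) w=12 (creates cycle)
  Skip (0,5) w=12 (creates cycle)
  Skip (5,7) w=12 (creates cycle)
  Skip (1,2) w=15 (creates cycle)
  Skip (1,5) w=15 (creates cycle)
MST weight = 44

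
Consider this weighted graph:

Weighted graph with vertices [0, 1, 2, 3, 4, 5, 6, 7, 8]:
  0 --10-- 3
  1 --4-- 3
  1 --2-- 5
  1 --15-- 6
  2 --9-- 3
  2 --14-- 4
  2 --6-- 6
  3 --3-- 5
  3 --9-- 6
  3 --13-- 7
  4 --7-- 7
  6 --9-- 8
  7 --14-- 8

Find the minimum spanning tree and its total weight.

Applying Kruskal's algorithm (sort edges by weight, add if no cycle):
  Add (1,5) w=2
  Add (3,5) w=3
  Skip (1,3) w=4 (creates cycle)
  Add (2,6) w=6
  Add (4,7) w=7
  Add (2,3) w=9
  Skip (3,6) w=9 (creates cycle)
  Add (6,8) w=9
  Add (0,3) w=10
  Add (3,7) w=13
  Skip (2,4) w=14 (creates cycle)
  Skip (7,8) w=14 (creates cycle)
  Skip (1,6) w=15 (creates cycle)
MST weight = 59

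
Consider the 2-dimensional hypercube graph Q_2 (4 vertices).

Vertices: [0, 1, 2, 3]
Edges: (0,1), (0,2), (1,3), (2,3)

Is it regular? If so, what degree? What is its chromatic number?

In Q_2, every vertex has exactly 2 neighbors (flip one of 2 bits), so it is 2-regular.
Q_2 is bipartite (partition by bit-parity), so chromatic number = 2.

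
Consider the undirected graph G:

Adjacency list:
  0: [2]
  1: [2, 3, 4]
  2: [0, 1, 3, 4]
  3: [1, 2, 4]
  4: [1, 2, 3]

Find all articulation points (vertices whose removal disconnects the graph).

An articulation point is a vertex whose removal disconnects the graph.
Articulation points: [2]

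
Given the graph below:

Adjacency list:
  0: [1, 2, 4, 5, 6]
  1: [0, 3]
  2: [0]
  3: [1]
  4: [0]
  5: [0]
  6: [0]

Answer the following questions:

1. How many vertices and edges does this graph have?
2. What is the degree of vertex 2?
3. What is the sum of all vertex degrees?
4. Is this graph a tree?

Count: 7 vertices, 6 edges.
Vertex 2 has neighbors [0], degree = 1.
Handshaking lemma: 2 * 6 = 12.
A graph is a tree iff it is connected and has exactly n-1 edges. This graph is connected (all 7 vertices in one component) and has 7-1 = 6 edges. It is a tree.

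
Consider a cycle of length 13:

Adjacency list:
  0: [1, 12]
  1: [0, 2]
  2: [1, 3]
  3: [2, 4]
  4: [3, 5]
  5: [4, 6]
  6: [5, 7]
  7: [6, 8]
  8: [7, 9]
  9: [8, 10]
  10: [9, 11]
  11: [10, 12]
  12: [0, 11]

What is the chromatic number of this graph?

This is an odd cycle (C_13). Odd cycles are not bipartite (any 2-coloring forces two adjacent vertices to match), and 3 colors suffice.
Chromatic number = 3.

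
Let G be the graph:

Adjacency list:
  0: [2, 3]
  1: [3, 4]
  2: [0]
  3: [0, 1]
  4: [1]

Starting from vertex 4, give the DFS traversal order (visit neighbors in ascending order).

DFS from vertex 4 (neighbors processed in ascending order):
Visit order: 4, 1, 3, 0, 2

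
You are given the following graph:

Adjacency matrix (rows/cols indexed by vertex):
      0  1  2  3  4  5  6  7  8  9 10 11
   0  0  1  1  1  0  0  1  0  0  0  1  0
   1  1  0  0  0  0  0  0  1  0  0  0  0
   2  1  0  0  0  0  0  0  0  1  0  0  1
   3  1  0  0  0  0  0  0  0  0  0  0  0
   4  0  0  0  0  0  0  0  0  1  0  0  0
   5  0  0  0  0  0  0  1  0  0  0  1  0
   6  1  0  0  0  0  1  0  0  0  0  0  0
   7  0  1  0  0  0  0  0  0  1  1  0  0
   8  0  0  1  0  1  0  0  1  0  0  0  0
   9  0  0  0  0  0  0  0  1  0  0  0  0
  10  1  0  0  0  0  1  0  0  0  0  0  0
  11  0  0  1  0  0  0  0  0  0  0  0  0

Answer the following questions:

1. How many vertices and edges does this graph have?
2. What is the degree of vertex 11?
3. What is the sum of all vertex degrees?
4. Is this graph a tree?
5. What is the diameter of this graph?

Count: 12 vertices, 13 edges.
Vertex 11 has neighbors [2], degree = 1.
Handshaking lemma: 2 * 13 = 26.
A tree on 12 vertices has 11 edges. This graph has 13 edges (2 extra). Not a tree.
Diameter (longest shortest path) = 5.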